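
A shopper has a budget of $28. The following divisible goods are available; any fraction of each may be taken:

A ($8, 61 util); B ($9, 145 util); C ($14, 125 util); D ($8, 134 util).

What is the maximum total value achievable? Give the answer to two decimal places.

377.21

Take in order of value per unit:
- D (134/8 per unit): all 8 → value 134, running total 134.00
- B (145/9 per unit): all 9 → value 145, running total 279.00
- C (125/14 per unit): 11 of 14 → value 11×125/14 = 98.2143, running total 377.21
Total 377.21.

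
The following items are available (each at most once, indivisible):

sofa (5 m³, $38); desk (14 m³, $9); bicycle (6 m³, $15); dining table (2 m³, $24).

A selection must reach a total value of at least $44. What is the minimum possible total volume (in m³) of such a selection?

7

Subsets with value ≥ 44, sorted by total volume:
- sofa+dining table: volume 7, value 62
- sofa+bicycle: volume 11, value 53
Minimum volume: 7 m³.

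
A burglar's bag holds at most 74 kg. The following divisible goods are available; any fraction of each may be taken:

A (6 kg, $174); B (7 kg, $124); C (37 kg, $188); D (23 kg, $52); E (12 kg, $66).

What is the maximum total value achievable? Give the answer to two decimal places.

Take in order of value per unit:
- A (174/6 per unit): all 6 → value 174, running total 174.00
- B (124/7 per unit): all 7 → value 124, running total 298.00
- E (66/12 per unit): all 12 → value 66, running total 364.00
- C (188/37 per unit): all 37 → value 188, running total 552.00
- D (52/23 per unit): 12 of 23 → value 12×52/23 = 27.1304, running total 579.13
Total 579.13.

579.13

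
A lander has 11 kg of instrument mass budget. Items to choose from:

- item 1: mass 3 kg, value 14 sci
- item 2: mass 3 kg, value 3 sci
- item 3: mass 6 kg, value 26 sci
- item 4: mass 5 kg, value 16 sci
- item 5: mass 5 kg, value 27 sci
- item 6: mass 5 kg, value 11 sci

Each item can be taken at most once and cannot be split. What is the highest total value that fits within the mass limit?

53 sci

This is a 0/1 knapsack; check combinations near the capacity.
- item 3+item 5: mass 6+5=11, value 26+27=53
- item 1+item 2+item 5: mass 3+3+5=11, value 14+3+27=44
- item 4+item 5: mass 5+5=10, value 16+27=43
- item 3+item 4: mass 6+5=11, value 26+16=42
Best: 53 sci.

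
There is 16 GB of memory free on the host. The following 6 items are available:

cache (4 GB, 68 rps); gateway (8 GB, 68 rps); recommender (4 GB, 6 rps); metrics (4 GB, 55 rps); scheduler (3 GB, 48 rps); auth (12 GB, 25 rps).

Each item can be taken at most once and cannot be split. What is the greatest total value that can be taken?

191 rps

Check high-value combinations within 16 GB:
- cache+gateway+metrics: memory 4+8+4=16, value 68+68+55=191
- cache+gateway+scheduler: memory 4+8+3=15, value 68+68+48=184
- cache+recommender+metrics+scheduler: memory 4+4+4+3=15, value 68+6+55+48=177
- cache+metrics+scheduler: memory 4+4+3=11, value 68+55+48=171
- gateway+metrics+scheduler: memory 8+4+3=15, value 68+55+48=171
Best: 191 rps.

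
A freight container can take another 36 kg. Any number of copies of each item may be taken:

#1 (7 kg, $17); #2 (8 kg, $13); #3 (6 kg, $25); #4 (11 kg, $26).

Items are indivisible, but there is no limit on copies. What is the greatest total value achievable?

$150

Best value-per-unit is #3 at 25/6, and filling with it alone uses weight 6×6=36. No mix of the others beats 6×25 = 150.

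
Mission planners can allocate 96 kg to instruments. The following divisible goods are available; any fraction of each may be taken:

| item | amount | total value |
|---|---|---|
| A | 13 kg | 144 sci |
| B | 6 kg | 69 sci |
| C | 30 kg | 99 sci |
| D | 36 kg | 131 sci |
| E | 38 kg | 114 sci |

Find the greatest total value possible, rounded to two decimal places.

476.00

Take in order of value per unit:
- B (69/6 per unit): all 6 → value 69, running total 69.00
- A (144/13 per unit): all 13 → value 144, running total 213.00
- D (131/36 per unit): all 36 → value 131, running total 344.00
- C (99/30 per unit): all 30 → value 99, running total 443.00
- E (114/38 per unit): 11 of 38 → value 11×114/38 = 33.0000, running total 476.00
Total 476.00.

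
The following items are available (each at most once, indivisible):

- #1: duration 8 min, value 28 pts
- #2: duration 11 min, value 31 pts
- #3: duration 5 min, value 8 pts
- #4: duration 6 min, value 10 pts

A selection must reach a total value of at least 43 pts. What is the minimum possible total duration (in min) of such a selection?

19

Subsets with value ≥ 43, sorted by total duration:
- #1+#2: duration 19, value 59
- #1+#3+#4: duration 19, value 46
Minimum duration: 19 min.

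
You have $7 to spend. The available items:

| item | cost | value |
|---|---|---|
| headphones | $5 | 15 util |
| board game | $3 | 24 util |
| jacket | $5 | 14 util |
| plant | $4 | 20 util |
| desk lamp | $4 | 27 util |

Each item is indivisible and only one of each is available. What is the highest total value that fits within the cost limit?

Check high-value combinations within $7:
- board game+desk lamp: cost 3+4=7, value 24+27=51
- board game+plant: cost 3+4=7, value 24+20=44
- desk lamp: cost 4, value 27
Best: 51 util.

51 util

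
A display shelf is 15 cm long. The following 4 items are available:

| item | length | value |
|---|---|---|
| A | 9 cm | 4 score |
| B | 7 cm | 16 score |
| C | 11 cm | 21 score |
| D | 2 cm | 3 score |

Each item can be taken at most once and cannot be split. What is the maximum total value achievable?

24 score

Check high-value combinations within 15 cm:
- C+D: length 11+2=13, value 21+3=24
- C: length 11, value 21
- B+D: length 7+2=9, value 16+3=19
- B: length 7, value 16
- A+D: length 9+2=11, value 4+3=7
Best: 24 score.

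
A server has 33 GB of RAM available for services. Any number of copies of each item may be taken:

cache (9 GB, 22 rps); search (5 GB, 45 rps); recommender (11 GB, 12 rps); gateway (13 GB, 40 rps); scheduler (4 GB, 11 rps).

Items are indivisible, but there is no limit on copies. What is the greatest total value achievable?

270 rps

Best value-per-unit is search at 45/5, and filling with it alone uses memory 6×5=30. No mix of the others beats 6×45 = 270.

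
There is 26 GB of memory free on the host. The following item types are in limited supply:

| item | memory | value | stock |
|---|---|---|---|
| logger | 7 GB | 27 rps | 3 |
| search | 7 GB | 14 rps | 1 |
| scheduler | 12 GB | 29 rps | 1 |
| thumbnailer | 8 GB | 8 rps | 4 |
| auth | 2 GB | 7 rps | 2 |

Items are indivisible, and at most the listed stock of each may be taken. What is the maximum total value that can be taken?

95 rps

Top feasible selections:
- 3×logger + 2×auth: memory 25, value 95
- 3×logger + 1×auth: memory 23, value 88
- 2×logger + 1×scheduler: memory 26, value 83
- 2×logger + 1×search + 2×auth: memory 25, value 82
Best: 95 rps.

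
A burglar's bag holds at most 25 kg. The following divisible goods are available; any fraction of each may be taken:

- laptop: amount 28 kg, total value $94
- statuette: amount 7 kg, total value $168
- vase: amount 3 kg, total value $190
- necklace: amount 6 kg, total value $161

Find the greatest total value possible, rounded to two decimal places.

549.21

Take in order of value per unit:
- vase (190/3 per unit): all 3 → value 190, running total 190.00
- necklace (161/6 per unit): all 6 → value 161, running total 351.00
- statuette (168/7 per unit): all 7 → value 168, running total 519.00
- laptop (94/28 per unit): 9 of 28 → value 9×94/28 = 30.2143, running total 549.21
Total 549.21.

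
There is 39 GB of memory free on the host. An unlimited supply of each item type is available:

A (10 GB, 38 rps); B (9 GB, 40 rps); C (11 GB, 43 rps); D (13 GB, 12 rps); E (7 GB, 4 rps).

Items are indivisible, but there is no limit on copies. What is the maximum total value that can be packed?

Best value-per-unit is B at 40/9; filling with it alone gives 4×40 = 160.
Optimal mix: 3×B + 1×C → memory 38, value 163.

163 rps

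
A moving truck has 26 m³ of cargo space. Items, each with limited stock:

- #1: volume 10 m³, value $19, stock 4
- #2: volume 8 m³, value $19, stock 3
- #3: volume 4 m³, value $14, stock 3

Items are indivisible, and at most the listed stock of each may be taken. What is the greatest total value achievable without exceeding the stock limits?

Top feasible selections:
- 2×#2 + 2×#3: volume 24, value 66
- 1×#1 + 1×#2 + 2×#3: volume 26, value 66
Best: $66.

$66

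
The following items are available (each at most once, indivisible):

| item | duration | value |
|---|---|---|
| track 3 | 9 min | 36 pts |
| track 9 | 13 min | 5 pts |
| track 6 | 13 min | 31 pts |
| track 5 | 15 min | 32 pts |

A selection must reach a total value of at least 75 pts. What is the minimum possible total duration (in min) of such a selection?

37

Subsets with value ≥ 75, sorted by total duration:
- track 3+track 6+track 5: duration 37, value 99
- track 3+track 9+track 6+track 5: duration 50, value 104
Minimum duration: 37 min.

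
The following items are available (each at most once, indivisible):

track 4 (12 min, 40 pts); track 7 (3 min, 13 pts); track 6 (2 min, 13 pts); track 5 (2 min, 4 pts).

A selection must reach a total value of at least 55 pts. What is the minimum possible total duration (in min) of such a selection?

Subsets with value ≥ 55, sorted by total duration:
- track 4+track 6+track 5: duration 16, value 57
- track 4+track 7+track 6: duration 17, value 66
- track 4+track 7+track 5: duration 17, value 57
- track 4+track 7+track 6+track 5: duration 19, value 70
Minimum duration: 16 min.

16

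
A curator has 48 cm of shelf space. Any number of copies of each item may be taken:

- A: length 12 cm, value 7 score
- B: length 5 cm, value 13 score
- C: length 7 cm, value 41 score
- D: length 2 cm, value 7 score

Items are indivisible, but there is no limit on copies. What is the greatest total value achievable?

267 score

Best value-per-unit is C at 41/7; filling with it alone gives 6×41 = 246.
Optimal mix: 6×C + 3×D → length 48, value 267.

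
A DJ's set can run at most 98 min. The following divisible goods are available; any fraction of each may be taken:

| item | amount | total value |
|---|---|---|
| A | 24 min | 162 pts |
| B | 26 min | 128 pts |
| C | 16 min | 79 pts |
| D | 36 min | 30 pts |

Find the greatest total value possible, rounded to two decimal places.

Take in order of value per unit:
- A (162/24 per unit): all 24 → value 162, running total 162.00
- C (79/16 per unit): all 16 → value 79, running total 241.00
- B (128/26 per unit): all 26 → value 128, running total 369.00
- D (30/36 per unit): 32 of 36 → value 32×30/36 = 26.6667, running total 395.67
Total 395.67.

395.67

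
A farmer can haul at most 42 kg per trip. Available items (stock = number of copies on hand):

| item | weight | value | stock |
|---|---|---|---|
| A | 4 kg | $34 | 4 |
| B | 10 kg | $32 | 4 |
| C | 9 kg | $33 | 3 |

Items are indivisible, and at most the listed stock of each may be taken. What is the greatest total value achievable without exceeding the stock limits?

$202

Top feasible selections:
- 4×A + 2×C: weight 34, value 202
- 4×A + 1×B + 1×C: weight 35, value 201
- 3×A + 3×C: weight 39, value 201
Best: $202.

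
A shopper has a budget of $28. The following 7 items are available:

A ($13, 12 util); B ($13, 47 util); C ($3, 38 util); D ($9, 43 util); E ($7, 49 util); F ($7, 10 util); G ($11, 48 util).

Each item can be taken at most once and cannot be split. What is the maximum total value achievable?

145 util

This is a 0/1 knapsack; check combinations near the capacity.
- C+E+F+G: cost 3+7+7+11=28, value 38+49+10+48=145
- C+D+E+F: cost 3+9+7+7=26, value 38+43+49+10=140
- D+E+G: cost 9+7+11=27, value 43+49+48=140
- C+E+G: cost 3+7+11=21, value 38+49+48=135
- B+C+E: cost 13+3+7=23, value 47+38+49=134
Best: 145 util.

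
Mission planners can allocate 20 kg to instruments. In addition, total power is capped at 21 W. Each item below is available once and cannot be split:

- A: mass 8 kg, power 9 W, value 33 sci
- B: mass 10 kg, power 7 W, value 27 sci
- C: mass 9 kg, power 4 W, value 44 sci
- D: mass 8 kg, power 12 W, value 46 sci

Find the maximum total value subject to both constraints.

90 sci

Feasible sets respecting both limits:
- C+D: mass 17, power 16, value 90
- A+D: mass 16, power 21, value 79
- A+C: mass 17, power 13, value 77
- B+D: mass 18, power 19, value 73
Best: 90 sci.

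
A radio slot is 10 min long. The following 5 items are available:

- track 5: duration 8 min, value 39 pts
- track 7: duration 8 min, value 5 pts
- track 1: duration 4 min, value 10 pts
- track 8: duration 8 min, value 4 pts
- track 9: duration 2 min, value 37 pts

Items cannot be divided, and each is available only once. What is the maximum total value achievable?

Check high-value combinations within 10 min:
- track 5+track 9: duration 8+2=10, value 39+37=76
- track 1+track 9: duration 4+2=6, value 10+37=47
- track 7+track 9: duration 8+2=10, value 5+37=42
- track 8+track 9: duration 8+2=10, value 4+37=41
- track 5: duration 8, value 39
Best: 76 pts.

76 pts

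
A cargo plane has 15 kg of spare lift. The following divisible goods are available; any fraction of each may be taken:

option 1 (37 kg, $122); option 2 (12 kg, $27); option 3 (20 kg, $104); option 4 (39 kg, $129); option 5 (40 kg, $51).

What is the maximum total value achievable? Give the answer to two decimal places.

78.00

Take in order of value per unit:
- option 3 (104/20 per unit): 15 of 20 → value 15×104/20 = 78.0000, running total 78.00
Total 78.00.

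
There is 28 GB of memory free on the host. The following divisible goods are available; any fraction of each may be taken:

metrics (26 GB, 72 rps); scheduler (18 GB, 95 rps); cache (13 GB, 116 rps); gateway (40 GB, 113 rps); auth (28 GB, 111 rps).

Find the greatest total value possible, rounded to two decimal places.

Take in order of value per unit:
- cache (116/13 per unit): all 13 → value 116, running total 116.00
- scheduler (95/18 per unit): 15 of 18 → value 15×95/18 = 79.1667, running total 195.17
Total 195.17.

195.17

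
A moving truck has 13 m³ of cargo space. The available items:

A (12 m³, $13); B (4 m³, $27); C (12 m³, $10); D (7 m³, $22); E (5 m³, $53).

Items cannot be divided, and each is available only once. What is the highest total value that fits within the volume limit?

Check high-value combinations within 13 m³:
- B+E: volume 4+5=9, value 27+53=80
- D+E: volume 7+5=12, value 22+53=75
- E: volume 5, value 53
- B+D: volume 4+7=11, value 27+22=49
- B: volume 4, value 27
Best: $80.

$80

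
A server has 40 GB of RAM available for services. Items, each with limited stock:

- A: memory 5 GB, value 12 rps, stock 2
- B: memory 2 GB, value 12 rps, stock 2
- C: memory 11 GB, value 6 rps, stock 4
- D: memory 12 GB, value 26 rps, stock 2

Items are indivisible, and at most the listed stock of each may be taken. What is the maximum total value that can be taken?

Top feasible selections:
- 2×A + 2×B + 2×D: memory 38, value 100
- 1×A + 2×B + 2×D: memory 33, value 88
Best: 100 rps.

100 rps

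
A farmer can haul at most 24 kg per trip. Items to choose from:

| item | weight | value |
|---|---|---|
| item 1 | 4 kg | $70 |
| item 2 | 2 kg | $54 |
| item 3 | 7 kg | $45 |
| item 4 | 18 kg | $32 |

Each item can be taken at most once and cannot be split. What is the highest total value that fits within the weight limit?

$169

Check high-value combinations within 24 kg:
- item 1+item 2+item 3: weight 4+2+7=13, value 70+54+45=169
- item 1+item 2+item 4: weight 4+2+18=24, value 70+54+32=156
- item 1+item 2: weight 4+2=6, value 70+54=124
- item 1+item 3: weight 4+7=11, value 70+45=115
Best: $169.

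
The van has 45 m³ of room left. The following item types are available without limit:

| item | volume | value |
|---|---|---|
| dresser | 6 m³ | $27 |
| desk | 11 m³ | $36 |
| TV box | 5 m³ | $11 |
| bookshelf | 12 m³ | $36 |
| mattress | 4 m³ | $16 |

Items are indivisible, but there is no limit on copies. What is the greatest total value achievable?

$194

Best value-per-unit is dresser at 27/6; filling with it alone gives 7×27 = 189.
Optimal mix: 6×dresser + 2×mattress → volume 44, value 194.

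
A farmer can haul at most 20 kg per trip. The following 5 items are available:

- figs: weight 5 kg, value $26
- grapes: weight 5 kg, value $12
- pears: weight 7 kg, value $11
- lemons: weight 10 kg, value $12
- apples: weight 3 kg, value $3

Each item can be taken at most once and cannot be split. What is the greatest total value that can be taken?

Check high-value combinations within 20 kg:
- figs+grapes+pears+apples: weight 5+5+7+3=20, value 26+12+11+3=52
- figs+grapes+lemons: weight 5+5+10=20, value 26+12+12=50
- figs+grapes+pears: weight 5+5+7=17, value 26+12+11=49
Best: $52.

$52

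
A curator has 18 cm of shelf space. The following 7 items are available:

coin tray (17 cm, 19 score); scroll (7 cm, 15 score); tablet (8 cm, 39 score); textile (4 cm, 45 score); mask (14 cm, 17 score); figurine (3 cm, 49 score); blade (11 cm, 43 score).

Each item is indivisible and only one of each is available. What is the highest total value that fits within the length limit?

Check high-value combinations within 18 cm:
- textile+figurine+blade: length 4+3+11=18, value 45+49+43=137
- tablet+textile+figurine: length 8+4+3=15, value 39+45+49=133
- scroll+textile+figurine: length 7+4+3=14, value 15+45+49=109
- scroll+tablet+figurine: length 7+8+3=18, value 15+39+49=103
- textile+figurine: length 4+3=7, value 45+49=94
Best: 137 score.

137 score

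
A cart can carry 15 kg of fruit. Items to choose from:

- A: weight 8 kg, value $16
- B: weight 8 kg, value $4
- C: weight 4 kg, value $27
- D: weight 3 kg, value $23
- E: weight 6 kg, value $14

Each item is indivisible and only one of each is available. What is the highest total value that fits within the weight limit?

This is a 0/1 knapsack; check combinations near the capacity.
- A+C+D: weight 8+4+3=15, value 16+27+23=66
- C+D+E: weight 4+3+6=13, value 27+23+14=64
- B+C+D: weight 8+4+3=15, value 4+27+23=54
- C+D: weight 4+3=7, value 27+23=50
- A+C: weight 8+4=12, value 16+27=43
Best: $66.

$66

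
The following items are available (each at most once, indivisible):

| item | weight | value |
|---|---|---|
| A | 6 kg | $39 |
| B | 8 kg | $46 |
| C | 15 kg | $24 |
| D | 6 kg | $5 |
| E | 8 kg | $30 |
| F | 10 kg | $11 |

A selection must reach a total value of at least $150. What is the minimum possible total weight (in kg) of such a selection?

47

Subsets with value ≥ 150, sorted by total weight:
- A+B+C+E+F: weight 47, value 150
- A+B+C+D+E+F: weight 53, value 155
Minimum weight: 47 kg.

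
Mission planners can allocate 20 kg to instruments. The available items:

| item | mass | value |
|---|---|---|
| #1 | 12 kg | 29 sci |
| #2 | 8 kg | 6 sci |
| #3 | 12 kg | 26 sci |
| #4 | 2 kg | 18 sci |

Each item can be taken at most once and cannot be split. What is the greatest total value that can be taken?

47 sci

Check high-value combinations within 20 kg:
- #1+#4: mass 12+2=14, value 29+18=47
- #3+#4: mass 12+2=14, value 26+18=44
- #1+#2: mass 12+8=20, value 29+6=35
- #2+#3: mass 8+12=20, value 6+26=32
Best: 47 sci.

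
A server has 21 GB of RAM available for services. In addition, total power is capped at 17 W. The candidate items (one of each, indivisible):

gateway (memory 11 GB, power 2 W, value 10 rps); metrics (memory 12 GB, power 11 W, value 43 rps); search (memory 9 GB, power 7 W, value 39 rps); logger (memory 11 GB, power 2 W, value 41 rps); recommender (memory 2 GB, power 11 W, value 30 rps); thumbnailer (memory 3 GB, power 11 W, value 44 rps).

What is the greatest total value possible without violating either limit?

85 rps

Feasible sets respecting both limits:
- logger+thumbnailer: memory 14, power 13, value 85
- search+logger: memory 20, power 9, value 80
- logger+recommender: memory 13, power 13, value 71
- gateway+thumbnailer: memory 14, power 13, value 54
Best: 85 rps.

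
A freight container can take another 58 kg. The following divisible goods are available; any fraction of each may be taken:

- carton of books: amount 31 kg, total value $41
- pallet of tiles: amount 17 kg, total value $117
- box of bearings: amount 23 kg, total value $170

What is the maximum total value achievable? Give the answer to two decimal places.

Take in order of value per unit:
- box of bearings (170/23 per unit): all 23 → value 170, running total 170.00
- pallet of tiles (117/17 per unit): all 17 → value 117, running total 287.00
- carton of books (41/31 per unit): 18 of 31 → value 18×41/31 = 23.8065, running total 310.81
Total 310.81.

310.81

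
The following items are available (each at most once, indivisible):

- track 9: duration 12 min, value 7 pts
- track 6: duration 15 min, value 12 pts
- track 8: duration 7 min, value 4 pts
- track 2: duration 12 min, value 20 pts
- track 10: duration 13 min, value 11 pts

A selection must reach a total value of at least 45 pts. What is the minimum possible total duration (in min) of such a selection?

47

Subsets with value ≥ 45, sorted by total duration:
- track 6+track 8+track 2+track 10: duration 47, value 47
- track 9+track 6+track 2+track 10: duration 52, value 50
Minimum duration: 47 min.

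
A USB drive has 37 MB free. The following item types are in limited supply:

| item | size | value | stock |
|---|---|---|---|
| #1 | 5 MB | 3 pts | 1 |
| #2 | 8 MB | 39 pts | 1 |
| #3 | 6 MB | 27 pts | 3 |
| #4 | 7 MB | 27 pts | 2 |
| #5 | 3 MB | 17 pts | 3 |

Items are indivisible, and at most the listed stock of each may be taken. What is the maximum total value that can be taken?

171 pts

Top feasible selections:
- 1×#2 + 3×#3 + 3×#5: size 35, value 171
- 1×#2 + 2×#3 + 1×#4 + 3×#5: size 36, value 171
Best: 171 pts.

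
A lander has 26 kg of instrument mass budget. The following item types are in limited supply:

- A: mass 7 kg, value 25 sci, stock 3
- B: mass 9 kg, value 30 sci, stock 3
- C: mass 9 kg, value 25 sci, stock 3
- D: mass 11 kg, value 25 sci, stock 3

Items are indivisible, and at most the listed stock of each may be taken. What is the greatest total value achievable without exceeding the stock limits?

Top feasible selections:
- 1×A + 2×B: mass 25, value 85
- 2×A + 1×B: mass 23, value 80
- 1×A + 1×B + 1×C: mass 25, value 80
Best: 85 sci.

85 sci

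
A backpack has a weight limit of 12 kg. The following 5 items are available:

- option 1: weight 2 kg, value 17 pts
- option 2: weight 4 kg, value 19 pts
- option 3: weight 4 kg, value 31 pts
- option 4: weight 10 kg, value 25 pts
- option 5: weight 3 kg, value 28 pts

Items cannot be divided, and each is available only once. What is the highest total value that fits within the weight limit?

Check high-value combinations within 12 kg:
- option 2+option 3+option 5: weight 4+4+3=11, value 19+31+28=78
- option 1+option 3+option 5: weight 2+4+3=9, value 17+31+28=76
- option 1+option 2+option 3: weight 2+4+4=10, value 17+19+31=67
- option 1+option 2+option 5: weight 2+4+3=9, value 17+19+28=64
- option 3+option 5: weight 4+3=7, value 31+28=59
Best: 78 pts.

78 pts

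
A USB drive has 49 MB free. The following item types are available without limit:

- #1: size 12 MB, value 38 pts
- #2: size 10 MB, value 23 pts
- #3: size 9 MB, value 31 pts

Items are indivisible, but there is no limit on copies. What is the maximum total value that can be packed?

Best value-per-unit is #3 at 31/9; filling with it alone gives 5×31 = 155.
Optimal mix: 1×#1 + 4×#3 → size 48, value 162.

162 pts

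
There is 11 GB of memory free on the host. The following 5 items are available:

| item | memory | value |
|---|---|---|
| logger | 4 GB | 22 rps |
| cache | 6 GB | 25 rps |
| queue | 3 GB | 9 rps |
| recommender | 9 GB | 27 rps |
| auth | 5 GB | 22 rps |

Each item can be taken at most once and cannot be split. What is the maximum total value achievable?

This is a 0/1 knapsack; check combinations near the capacity.
- logger+cache: memory 4+6=10, value 22+25=47
- cache+auth: memory 6+5=11, value 25+22=47
- logger+auth: memory 4+5=9, value 22+22=44
- cache+queue: memory 6+3=9, value 25+9=34
Best: 47 rps.

47 rps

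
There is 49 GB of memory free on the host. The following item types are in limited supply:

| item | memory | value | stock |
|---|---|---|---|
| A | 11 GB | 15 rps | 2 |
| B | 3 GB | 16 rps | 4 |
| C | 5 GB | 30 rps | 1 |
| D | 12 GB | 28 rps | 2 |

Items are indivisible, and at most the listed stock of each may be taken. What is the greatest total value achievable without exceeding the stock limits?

Best selections within memory 49 and stock limits:
- 4×B + 1×C + 2×D: memory 41, value 150
- 1×A + 3×B + 1×C + 2×D: memory 49, value 149
- 1×A + 4×B + 1×C + 1×D: memory 40, value 137
Best: 150 rps.

150 rps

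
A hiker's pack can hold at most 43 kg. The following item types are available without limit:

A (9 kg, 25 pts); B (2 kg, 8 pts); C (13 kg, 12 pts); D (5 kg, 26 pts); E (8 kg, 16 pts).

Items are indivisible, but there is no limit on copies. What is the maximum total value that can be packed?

216 pts

Best value-per-unit is D at 26/5; filling with it alone gives 8×26 = 208.
Optimal mix: 1×B + 8×D → weight 42, value 216.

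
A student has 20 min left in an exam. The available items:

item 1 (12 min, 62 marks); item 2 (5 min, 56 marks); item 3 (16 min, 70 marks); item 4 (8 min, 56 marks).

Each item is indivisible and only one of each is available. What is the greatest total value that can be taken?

118 marks

Check high-value combinations within 20 min:
- item 1+item 2: time 12+5=17, value 62+56=118
- item 1+item 4: time 12+8=20, value 62+56=118
- item 2+item 4: time 5+8=13, value 56+56=112
- item 3: time 16, value 70
Best: 118 marks.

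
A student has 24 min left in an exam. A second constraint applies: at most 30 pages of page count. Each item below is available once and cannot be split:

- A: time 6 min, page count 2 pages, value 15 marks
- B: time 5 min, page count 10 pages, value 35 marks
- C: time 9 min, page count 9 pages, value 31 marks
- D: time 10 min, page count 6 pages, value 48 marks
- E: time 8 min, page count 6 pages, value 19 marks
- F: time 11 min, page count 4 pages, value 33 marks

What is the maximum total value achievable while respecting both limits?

Feasible sets respecting both limits:
- B+C+D: time 24, page count 25, value 114
- B+D+E: time 23, page count 22, value 102
- A+B+D: time 21, page count 18, value 98
Best: 114 marks.

114 marks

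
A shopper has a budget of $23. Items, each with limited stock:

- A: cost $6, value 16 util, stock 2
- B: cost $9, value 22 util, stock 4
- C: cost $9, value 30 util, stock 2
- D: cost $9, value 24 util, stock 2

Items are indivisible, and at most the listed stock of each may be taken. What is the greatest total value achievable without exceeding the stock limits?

Top feasible selections:
- 2×A + 1×C: cost 21, value 62
- 2×C: cost 18, value 60
Best: 62 util.

62 util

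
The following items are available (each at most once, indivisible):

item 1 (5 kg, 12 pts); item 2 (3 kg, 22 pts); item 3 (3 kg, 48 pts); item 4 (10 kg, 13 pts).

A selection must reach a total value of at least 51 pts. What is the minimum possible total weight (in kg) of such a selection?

6

Subsets with value ≥ 51, sorted by total weight:
- item 2+item 3: weight 6, value 70
- item 1+item 3: weight 8, value 60
- item 1+item 2+item 3: weight 11, value 82
- item 3+item 4: weight 13, value 61
Minimum weight: 6 kg.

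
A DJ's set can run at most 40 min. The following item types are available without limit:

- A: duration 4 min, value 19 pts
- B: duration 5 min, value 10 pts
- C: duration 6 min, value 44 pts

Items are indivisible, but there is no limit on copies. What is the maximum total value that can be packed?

Best value-per-unit is C at 44/6; filling with it alone gives 6×44 = 264.
Optimal mix: 1×A + 6×C → duration 40, value 283.

283 pts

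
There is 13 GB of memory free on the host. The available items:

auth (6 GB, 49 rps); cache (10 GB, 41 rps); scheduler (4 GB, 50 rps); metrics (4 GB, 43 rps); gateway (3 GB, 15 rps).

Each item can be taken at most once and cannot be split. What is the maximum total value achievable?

114 rps

This is a 0/1 knapsack; check combinations near the capacity.
- auth+scheduler+gateway: memory 6+4+3=13, value 49+50+15=114
- scheduler+metrics+gateway: memory 4+4+3=11, value 50+43+15=108
- auth+metrics+gateway: memory 6+4+3=13, value 49+43+15=107
- auth+scheduler: memory 6+4=10, value 49+50=99
- scheduler+metrics: memory 4+4=8, value 50+43=93
Best: 114 rps.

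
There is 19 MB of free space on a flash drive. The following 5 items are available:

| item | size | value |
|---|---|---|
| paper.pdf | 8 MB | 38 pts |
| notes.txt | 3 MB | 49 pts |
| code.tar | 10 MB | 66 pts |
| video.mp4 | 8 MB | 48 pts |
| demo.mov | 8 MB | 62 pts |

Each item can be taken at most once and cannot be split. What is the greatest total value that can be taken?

Check high-value combinations within 19 MB:
- notes.txt+video.mp4+demo.mov: size 3+8+8=19, value 49+48+62=159
- paper.pdf+notes.txt+demo.mov: size 8+3+8=19, value 38+49+62=149
- paper.pdf+notes.txt+video.mp4: size 8+3+8=19, value 38+49+48=135
- code.tar+demo.mov: size 10+8=18, value 66+62=128
Best: 159 pts.

159 pts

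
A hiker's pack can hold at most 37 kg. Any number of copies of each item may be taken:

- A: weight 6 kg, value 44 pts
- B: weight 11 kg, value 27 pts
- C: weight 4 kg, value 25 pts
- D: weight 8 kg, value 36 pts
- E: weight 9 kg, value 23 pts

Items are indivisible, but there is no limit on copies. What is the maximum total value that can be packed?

264 pts

Best value-per-unit is A at 44/6, and filling with it alone uses weight 6×6=36. No mix of the others beats 6×44 = 264.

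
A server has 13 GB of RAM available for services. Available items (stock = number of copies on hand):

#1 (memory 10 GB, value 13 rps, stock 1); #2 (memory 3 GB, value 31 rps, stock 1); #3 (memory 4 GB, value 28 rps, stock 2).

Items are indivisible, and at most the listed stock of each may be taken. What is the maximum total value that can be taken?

87 rps

Best selections within memory 13 and stock limits:
- 1×#2 + 2×#3: memory 11, value 87
- 1×#2 + 1×#3: memory 7, value 59
- 2×#3: memory 8, value 56
Best: 87 rps.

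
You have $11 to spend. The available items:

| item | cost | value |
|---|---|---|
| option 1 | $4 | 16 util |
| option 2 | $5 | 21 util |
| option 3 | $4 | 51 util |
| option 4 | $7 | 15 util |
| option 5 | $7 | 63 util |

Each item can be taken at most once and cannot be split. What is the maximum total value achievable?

Check high-value combinations within $11:
- option 3+option 5: cost 4+7=11, value 51+63=114
- option 1+option 5: cost 4+7=11, value 16+63=79
- option 2+option 3: cost 5+4=9, value 21+51=72
- option 1+option 3: cost 4+4=8, value 16+51=67
Best: 114 util.

114 util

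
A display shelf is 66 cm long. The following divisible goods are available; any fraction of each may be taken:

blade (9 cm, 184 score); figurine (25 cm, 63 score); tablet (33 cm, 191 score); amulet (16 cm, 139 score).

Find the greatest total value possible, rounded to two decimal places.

534.16

Take in order of value per unit:
- blade (184/9 per unit): all 9 → value 184, running total 184.00
- amulet (139/16 per unit): all 16 → value 139, running total 323.00
- tablet (191/33 per unit): all 33 → value 191, running total 514.00
- figurine (63/25 per unit): 8 of 25 → value 8×63/25 = 20.1600, running total 534.16
Total 534.16.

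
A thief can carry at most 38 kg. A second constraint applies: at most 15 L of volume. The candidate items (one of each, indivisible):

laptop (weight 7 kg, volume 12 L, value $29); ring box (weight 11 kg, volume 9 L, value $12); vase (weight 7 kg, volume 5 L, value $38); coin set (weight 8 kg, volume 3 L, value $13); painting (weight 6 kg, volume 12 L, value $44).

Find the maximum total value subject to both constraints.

Feasible sets respecting both limits:
- coin set+painting: weight 14, volume 15, value 57
- vase+coin set: weight 15, volume 8, value 51
- ring box+vase: weight 18, volume 14, value 50
Best: $57.

$57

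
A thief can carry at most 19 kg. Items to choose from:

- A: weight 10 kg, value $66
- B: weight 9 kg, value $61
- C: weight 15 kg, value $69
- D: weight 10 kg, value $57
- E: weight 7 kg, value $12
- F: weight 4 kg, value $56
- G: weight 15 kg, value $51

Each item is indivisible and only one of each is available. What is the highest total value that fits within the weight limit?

This is a 0/1 knapsack; check combinations near the capacity.
- A+B: weight 10+9=19, value 66+61=127
- C+F: weight 15+4=19, value 69+56=125
- A+F: weight 10+4=14, value 66+56=122
- B+D: weight 9+10=19, value 61+57=118
Best: $127.

$127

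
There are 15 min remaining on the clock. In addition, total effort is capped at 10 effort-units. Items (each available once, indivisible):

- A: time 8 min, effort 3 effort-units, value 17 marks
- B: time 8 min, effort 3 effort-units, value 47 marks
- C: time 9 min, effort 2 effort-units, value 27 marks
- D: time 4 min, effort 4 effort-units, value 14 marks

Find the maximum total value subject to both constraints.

Feasible sets respecting both limits:
- B+D: time 12, effort 7, value 61
- B: time 8, effort 3, value 47
- C+D: time 13, effort 6, value 41
- A+D: time 12, effort 7, value 31
Best: 61 marks.

61 marks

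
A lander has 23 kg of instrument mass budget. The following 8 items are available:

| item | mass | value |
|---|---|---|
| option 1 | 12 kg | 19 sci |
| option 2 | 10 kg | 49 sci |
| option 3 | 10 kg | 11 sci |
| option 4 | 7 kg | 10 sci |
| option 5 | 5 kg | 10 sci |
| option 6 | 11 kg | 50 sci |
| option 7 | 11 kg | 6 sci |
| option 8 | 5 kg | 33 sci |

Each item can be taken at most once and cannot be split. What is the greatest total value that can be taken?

99 sci

Check high-value combinations within 23 kg:
- option 2+option 6: mass 10+11=21, value 49+50=99
- option 5+option 6+option 8: mass 5+11+5=21, value 10+50+33=93
- option 4+option 6+option 8: mass 7+11+5=23, value 10+50+33=93
- option 2+option 5+option 8: mass 10+5+5=20, value 49+10+33=92
- option 2+option 4+option 8: mass 10+7+5=22, value 49+10+33=92
Best: 99 sci.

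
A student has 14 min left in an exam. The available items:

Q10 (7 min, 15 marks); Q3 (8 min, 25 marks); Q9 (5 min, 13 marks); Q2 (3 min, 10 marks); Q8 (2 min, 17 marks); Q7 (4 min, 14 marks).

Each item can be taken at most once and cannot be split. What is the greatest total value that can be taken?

56 marks

This is a 0/1 knapsack; check combinations near the capacity.
- Q3+Q8+Q7: time 8+2+4=14, value 25+17+14=56
- Q9+Q2+Q8+Q7: time 5+3+2+4=14, value 13+10+17+14=54
- Q3+Q2+Q8: time 8+3+2=13, value 25+10+17=52
Best: 56 marks.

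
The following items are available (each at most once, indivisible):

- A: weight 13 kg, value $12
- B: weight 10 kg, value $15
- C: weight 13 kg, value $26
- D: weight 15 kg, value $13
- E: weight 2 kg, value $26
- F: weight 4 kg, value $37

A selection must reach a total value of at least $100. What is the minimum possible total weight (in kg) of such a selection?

Subsets with value ≥ 100, sorted by total weight:
- B+C+E+F: weight 29, value 104
- A+C+E+F: weight 32, value 101
- C+D+E+F: weight 34, value 102
- A+B+C+E+F: weight 42, value 116
Minimum weight: 29 kg.

29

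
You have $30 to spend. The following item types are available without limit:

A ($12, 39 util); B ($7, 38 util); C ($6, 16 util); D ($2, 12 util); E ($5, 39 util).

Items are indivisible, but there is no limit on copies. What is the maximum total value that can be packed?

Best value-per-unit is E at 39/5, and filling with it alone uses cost 6×5=30. No mix of the others beats 6×39 = 234.

234 util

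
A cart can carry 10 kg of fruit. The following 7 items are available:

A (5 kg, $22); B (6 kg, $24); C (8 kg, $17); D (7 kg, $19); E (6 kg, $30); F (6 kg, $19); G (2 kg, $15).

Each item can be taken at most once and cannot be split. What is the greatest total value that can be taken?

Check high-value combinations within 10 kg:
- E+G: weight 6+2=8, value 30+15=45
- B+G: weight 6+2=8, value 24+15=39
- A+G: weight 5+2=7, value 22+15=37
- F+G: weight 6+2=8, value 19+15=34
Best: $45.

$45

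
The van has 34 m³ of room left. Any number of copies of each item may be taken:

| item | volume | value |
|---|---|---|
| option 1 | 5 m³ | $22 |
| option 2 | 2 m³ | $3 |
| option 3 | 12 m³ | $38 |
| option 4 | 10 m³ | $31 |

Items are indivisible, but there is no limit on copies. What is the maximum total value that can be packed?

$138

Best value-per-unit is option 1 at 22/5; filling with it alone gives 6×22 = 132.
Optimal mix: 6×option 1 + 2×option 2 → volume 34, value 138.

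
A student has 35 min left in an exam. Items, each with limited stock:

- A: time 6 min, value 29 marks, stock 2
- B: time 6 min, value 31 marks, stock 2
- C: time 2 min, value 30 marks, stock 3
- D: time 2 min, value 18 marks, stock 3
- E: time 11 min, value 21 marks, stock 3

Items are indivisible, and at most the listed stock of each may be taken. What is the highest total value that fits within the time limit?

246 marks

Best selections within time 35 and stock limits:
- 2×A + 2×B + 3×C + 2×D: time 34, value 246
- 1×A + 2×B + 3×C + 3×D: time 30, value 235
- 2×A + 2×B + 2×C + 3×D: time 34, value 234
Best: 246 marks.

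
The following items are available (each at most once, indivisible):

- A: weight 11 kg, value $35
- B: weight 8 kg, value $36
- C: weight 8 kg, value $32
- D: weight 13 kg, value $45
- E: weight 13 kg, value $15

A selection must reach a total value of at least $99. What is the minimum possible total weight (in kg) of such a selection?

Subsets with value ≥ 99, sorted by total weight:
- A+B+C: weight 27, value 103
- B+C+D: weight 29, value 113
- A+B+D: weight 32, value 116
Minimum weight: 27 kg.

27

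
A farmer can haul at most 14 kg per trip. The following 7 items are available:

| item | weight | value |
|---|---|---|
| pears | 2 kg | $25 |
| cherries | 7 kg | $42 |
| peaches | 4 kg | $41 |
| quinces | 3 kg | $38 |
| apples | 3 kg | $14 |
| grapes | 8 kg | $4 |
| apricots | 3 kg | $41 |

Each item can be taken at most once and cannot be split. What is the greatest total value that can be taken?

Check high-value combinations within 14 kg:
- pears+peaches+quinces+apricots: weight 2+4+3+3=12, value 25+41+38+41=145
- peaches+quinces+apples+apricots: weight 4+3+3+3=13, value 41+38+14+41=134
- cherries+peaches+apricots: weight 7+4+3=14, value 42+41+41=124
- pears+peaches+apples+apricots: weight 2+4+3+3=12, value 25+41+14+41=121
- cherries+quinces+apricots: weight 7+3+3=13, value 42+38+41=121
Best: $145.

$145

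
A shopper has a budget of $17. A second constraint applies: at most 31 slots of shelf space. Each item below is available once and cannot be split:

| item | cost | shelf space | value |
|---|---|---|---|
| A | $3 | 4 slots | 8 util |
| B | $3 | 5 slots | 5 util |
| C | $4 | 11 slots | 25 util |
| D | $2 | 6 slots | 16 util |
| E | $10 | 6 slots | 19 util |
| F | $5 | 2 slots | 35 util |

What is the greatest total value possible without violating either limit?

89 util

Feasible sets respecting both limits:
- A+B+C+D+F: cost 17, shelf space 28, value 89
- A+C+D+F: cost 14, shelf space 23, value 84
- B+C+D+F: cost 14, shelf space 24, value 81
Best: 89 util.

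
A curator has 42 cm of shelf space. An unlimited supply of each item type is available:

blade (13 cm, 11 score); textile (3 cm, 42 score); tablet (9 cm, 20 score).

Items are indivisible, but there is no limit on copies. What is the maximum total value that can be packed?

588 score

Best value-per-unit is textile at 42/3, and filling with it alone uses length 14×3=42. No mix of the others beats 14×42 = 588.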